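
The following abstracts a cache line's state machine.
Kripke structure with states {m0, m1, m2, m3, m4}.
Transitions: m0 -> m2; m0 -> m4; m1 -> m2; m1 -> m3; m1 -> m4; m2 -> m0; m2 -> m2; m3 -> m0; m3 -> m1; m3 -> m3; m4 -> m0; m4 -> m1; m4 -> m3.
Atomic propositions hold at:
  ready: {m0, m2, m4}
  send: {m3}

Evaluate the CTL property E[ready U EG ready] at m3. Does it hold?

EG ready: greatest fixpoint, start Z0 = {m0, m2, m4}, keep only states in Sat with some successor in Z. Already a fixed point.
Sat(EG ready) = {m0, m2, m4}
E[ready U EG ready]: least fixpoint, start Z0 = Sat(EG ready) = {m0, m2, m4}, add states in Sat(ready) with some successor in Z. Already a fixed point.
Sat(E[ready U EG ready]) = {m0, m2, m4}
m3 ∉ Sat(E[ready U EG ready]) = {m0, m2, m4}, so the formula does not hold at m3.

No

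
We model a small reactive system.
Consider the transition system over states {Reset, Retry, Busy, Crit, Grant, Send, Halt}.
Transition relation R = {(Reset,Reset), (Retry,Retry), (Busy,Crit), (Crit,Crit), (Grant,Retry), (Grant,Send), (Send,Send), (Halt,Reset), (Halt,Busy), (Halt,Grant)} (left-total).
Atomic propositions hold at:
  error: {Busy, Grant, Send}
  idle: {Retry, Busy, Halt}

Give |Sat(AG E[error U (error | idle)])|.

3

Sat(error | idle) = {Retry, Busy, Grant, Send, Halt}
E[error U (error | idle)]: least fixpoint, start Z0 = Sat((error | idle)) = {Retry, Busy, Grant, Send, Halt}, add states in Sat(error) with some successor in Z. Already a fixed point.
Sat(E[error U (error | idle)]) = {Retry, Busy, Grant, Send, Halt}
AG E[error U (error | idle)]: greatest fixpoint, start Z0 = {Retry, Busy, Grant, Send, Halt}, keep only states in Sat with every successor in Z. Z1 = {Retry, Grant, Send}; fixed.
Sat(AG E[error U (error | idle)]) = {Retry, Grant, Send}
|Sat(AG E[error U (error | idle)])| = |{Retry, Grant, Send}| = 3.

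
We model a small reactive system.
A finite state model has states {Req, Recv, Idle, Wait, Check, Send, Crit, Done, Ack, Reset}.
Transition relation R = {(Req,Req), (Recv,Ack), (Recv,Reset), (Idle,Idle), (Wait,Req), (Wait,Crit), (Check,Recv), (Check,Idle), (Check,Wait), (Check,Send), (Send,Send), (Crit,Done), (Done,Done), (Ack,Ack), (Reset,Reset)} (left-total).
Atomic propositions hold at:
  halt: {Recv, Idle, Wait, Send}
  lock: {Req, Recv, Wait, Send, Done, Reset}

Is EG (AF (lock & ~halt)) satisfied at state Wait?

Sat(~halt) = {Req, Check, Crit, Done, Ack, Reset}
Sat(lock & ~halt) = {Req, Done, Reset}
AF (lock & ~halt): least fixpoint, start Z0 = {Req, Done, Reset}, add states with every successor in Z. Z1 = {Req, Crit, Done, Reset}; Z2 = {Req, Wait, Crit, Done, Reset}; fixed.
Sat(AF (lock & ~halt)) = {Req, Wait, Crit, Done, Reset}
EG (AF (lock & ~halt)): greatest fixpoint, start Z0 = {Req, Wait, Crit, Done, Reset}, keep only states in Sat with some successor in Z. Already a fixed point.
Sat(EG (AF (lock & ~halt))) = {Req, Wait, Crit, Done, Reset}
Wait ∈ Sat(EG (AF (lock & ~halt))) = {Req, Wait, Crit, Done, Reset}, so the formula holds at Wait.

Yes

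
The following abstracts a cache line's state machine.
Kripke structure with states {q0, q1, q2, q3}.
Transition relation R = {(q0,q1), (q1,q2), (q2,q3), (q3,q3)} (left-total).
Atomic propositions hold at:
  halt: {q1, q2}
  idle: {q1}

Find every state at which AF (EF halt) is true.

EF halt: least fixpoint, start Z0 = {q1, q2}, add states with some successor in Z. Z1 = {q0, q1, q2}; fixed.
Sat(EF halt) = {q0, q1, q2}
AF (EF halt): least fixpoint, start Z0 = {q0, q1, q2}, add states with every successor in Z. Already a fixed point.
Sat(AF (EF halt)) = {q0, q1, q2}

{q0, q1, q2}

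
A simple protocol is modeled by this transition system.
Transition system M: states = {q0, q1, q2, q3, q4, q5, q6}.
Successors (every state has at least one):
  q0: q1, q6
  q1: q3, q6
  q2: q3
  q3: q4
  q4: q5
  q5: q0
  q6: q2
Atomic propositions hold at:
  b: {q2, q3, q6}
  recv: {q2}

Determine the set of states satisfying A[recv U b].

{q2, q3, q6}

A[recv U b]: least fixpoint, start Z0 = Sat(b) = {q2, q3, q6}, add states in Sat(recv) with every successor in Z. Already a fixed point.
Sat(A[recv U b]) = {q2, q3, q6}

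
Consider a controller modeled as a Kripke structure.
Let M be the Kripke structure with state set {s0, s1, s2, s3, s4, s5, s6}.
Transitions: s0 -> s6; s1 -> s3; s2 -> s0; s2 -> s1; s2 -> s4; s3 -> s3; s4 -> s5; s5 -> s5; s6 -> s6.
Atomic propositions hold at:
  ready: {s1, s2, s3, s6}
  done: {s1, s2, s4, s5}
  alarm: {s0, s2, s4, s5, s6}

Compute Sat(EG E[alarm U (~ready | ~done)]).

{s0, s2, s3, s4, s5, s6}

Sat(~ready) = {s0, s4, s5}
Sat(~done) = {s0, s3, s6}
Sat(~ready | ~done) = {s0, s3, s4, s5, s6}
E[alarm U (~ready | ~done)]: least fixpoint, start Z0 = Sat((~ready | ~done)) = {s0, s3, s4, s5, s6}, add states in Sat(alarm) with some successor in Z. Z1 = {s0, s2, s3, s4, s5, s6}; fixed.
Sat(E[alarm U (~ready | ~done)]) = {s0, s2, s3, s4, s5, s6}
EG E[alarm U (~ready | ~done)]: greatest fixpoint, start Z0 = {s0, s2, s3, s4, s5, s6}, keep only states in Sat with some successor in Z. Already a fixed point.
Sat(EG E[alarm U (~ready | ~done)]) = {s0, s2, s3, s4, s5, s6}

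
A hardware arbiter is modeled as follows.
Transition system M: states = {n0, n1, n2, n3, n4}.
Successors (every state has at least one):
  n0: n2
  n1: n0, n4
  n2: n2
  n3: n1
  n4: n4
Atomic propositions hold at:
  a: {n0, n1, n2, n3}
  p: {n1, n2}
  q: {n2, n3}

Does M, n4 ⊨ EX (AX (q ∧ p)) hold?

Sat(q ∧ p) = {n2}
Sat(AX (q ∧ p)) = {s : every successor in {n2}} = {n0, n2}
Sat(EX (AX (q ∧ p))) = {s : some successor in {n0, n2}} = {n0, n1, n2}
n4 ∉ Sat(EX (AX (q ∧ p))) = {n0, n1, n2}, so the formula does not hold at n4.

No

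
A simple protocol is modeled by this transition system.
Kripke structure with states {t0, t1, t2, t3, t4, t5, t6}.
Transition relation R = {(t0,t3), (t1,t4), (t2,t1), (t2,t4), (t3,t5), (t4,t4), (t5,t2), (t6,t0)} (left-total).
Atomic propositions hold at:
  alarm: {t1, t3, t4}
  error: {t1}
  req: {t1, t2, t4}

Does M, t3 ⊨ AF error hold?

No

AF error: least fixpoint, start Z0 = {t1}, add states with every successor in Z. Already a fixed point.
Sat(AF error) = {t1}
t3 ∉ Sat(AF error) = {t1}, so the formula does not hold at t3.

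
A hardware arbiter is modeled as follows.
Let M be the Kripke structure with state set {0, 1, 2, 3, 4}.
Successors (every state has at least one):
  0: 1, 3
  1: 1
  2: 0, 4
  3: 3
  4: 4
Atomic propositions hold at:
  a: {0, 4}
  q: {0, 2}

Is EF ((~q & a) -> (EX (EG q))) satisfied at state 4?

Sat(~q) = {1, 3, 4}
Sat(~q & a) = {4}
EG q: greatest fixpoint, start Z0 = {0, 2}, keep only states in Sat with some successor in Z. Z1 = {2}; Z2 = ∅; fixed.
Sat(EG q) = ∅
Sat(EX (EG q)) = {s : some successor in ∅} = ∅
Sat((~q & a) -> (EX (EG q))) = {0, 1, 2, 3}
EF ((~q & a) -> (EX (EG q))): least fixpoint, start Z0 = {0, 1, 2, 3}, add states with some successor in Z. Already a fixed point.
Sat(EF ((~q & a) -> (EX (EG q)))) = {0, 1, 2, 3}
4 ∉ Sat(EF ((~q & a) -> (EX (EG q)))) = {0, 1, 2, 3}, so the formula does not hold at 4.

No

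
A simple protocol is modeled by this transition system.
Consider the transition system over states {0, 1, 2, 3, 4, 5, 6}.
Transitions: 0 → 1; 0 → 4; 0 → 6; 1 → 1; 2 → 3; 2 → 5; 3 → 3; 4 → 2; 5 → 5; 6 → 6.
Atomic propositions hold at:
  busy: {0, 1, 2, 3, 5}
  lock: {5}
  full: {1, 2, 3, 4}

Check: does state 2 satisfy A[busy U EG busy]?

Yes

EG busy: greatest fixpoint, start Z0 = {0, 1, 2, 3, 5}, keep only states in Sat with some successor in Z. Already a fixed point.
Sat(EG busy) = {0, 1, 2, 3, 5}
A[busy U EG busy]: least fixpoint, start Z0 = Sat(EG busy) = {0, 1, 2, 3, 5}, add states in Sat(busy) with every successor in Z. Already a fixed point.
Sat(A[busy U EG busy]) = {0, 1, 2, 3, 5}
2 ∈ Sat(A[busy U EG busy]) = {0, 1, 2, 3, 5}, so the formula holds at 2.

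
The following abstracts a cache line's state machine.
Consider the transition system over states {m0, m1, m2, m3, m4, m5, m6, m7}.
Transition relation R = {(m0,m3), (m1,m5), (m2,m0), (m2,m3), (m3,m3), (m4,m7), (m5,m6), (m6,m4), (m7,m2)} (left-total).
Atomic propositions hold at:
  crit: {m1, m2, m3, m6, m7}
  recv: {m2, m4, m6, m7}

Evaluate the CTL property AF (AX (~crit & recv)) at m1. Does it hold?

Sat(~crit) = {m0, m4, m5}
Sat(~crit & recv) = {m4}
Sat(AX (~crit & recv)) = {s : every successor in {m4}} = {m6}
AF (AX (~crit & recv)): least fixpoint, start Z0 = {m6}, add states with every successor in Z. Z1 = {m5, m6}; Z2 = {m1, m5, m6}; fixed.
Sat(AF (AX (~crit & recv))) = {m1, m5, m6}
m1 ∈ Sat(AF (AX (~crit & recv))) = {m1, m5, m6}, so the formula holds at m1.

Yes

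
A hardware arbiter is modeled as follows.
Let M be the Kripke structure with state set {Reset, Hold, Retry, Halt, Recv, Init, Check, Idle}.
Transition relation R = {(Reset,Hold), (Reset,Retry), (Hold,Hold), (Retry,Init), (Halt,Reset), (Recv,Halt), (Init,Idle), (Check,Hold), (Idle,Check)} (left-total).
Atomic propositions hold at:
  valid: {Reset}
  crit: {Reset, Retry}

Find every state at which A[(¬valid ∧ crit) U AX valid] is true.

Sat(¬valid) = {Hold, Retry, Halt, Recv, Init, Check, Idle}
Sat(¬valid ∧ crit) = {Retry}
Sat(AX valid) = {s : every successor in {Reset}} = {Halt}
A[(¬valid ∧ crit) U AX valid]: least fixpoint, start Z0 = Sat(AX valid) = {Halt}, add states in Sat(¬valid ∧ crit) with every successor in Z. Already a fixed point.
Sat(A[(¬valid ∧ crit) U AX valid]) = {Halt}

{Halt}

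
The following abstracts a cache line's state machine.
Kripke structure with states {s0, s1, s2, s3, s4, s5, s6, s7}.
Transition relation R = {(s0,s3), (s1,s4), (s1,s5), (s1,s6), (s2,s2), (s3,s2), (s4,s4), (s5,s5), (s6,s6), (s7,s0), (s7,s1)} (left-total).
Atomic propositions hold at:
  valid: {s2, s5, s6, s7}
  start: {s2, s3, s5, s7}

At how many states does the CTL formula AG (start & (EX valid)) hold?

3

Sat(EX valid) = {s : some successor in {s2, s5, s6, s7}} = {s1, s2, s3, s5, s6}
Sat(start & (EX valid)) = {s2, s3, s5}
AG (start & (EX valid)): greatest fixpoint, start Z0 = {s2, s3, s5}, keep only states in Sat with every successor in Z. Already a fixed point.
Sat(AG (start & (EX valid))) = {s2, s3, s5}
|Sat(AG (start & (EX valid)))| = |{s2, s3, s5}| = 3.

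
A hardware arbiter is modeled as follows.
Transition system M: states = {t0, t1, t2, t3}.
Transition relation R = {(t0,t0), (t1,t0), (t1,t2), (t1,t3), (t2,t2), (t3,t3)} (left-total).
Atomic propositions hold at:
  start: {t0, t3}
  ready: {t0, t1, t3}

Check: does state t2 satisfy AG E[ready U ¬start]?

Yes

Sat(¬start) = {t1, t2}
E[ready U ¬start]: least fixpoint, start Z0 = Sat(¬start) = {t1, t2}, add states in Sat(ready) with some successor in Z. Already a fixed point.
Sat(E[ready U ¬start]) = {t1, t2}
AG E[ready U ¬start]: greatest fixpoint, start Z0 = {t1, t2}, keep only states in Sat with every successor in Z. Z1 = {t2}; fixed.
Sat(AG E[ready U ¬start]) = {t2}
t2 ∈ Sat(AG E[ready U ¬start]) = {t2}, so the formula holds at t2.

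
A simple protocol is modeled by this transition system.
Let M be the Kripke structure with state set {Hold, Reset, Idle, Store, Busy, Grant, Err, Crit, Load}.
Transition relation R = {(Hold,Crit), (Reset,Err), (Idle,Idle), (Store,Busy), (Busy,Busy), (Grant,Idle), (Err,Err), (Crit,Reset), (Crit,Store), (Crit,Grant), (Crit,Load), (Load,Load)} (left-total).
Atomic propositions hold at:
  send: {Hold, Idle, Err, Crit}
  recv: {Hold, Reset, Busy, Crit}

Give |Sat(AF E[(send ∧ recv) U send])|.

6

Sat(send ∧ recv) = {Hold, Crit}
E[(send ∧ recv) U send]: least fixpoint, start Z0 = Sat(send) = {Hold, Idle, Err, Crit}, add states in Sat(send ∧ recv) with some successor in Z. Already a fixed point.
Sat(E[(send ∧ recv) U send]) = {Hold, Idle, Err, Crit}
AF E[(send ∧ recv) U send]: least fixpoint, start Z0 = {Hold, Idle, Err, Crit}, add states with every successor in Z. Z1 = {Hold, Reset, Idle, Grant, Err, Crit}; fixed.
Sat(AF E[(send ∧ recv) U send]) = {Hold, Reset, Idle, Grant, Err, Crit}
|Sat(AF E[(send ∧ recv) U send])| = |{Hold, Reset, Idle, Grant, Err, Crit}| = 6.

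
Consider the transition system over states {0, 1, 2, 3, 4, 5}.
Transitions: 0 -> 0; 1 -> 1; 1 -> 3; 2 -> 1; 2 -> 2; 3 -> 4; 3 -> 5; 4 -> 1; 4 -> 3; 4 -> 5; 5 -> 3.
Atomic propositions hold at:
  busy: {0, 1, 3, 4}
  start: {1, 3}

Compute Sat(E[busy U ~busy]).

Sat(~busy) = {2, 5}
E[busy U ~busy]: least fixpoint, start Z0 = Sat(~busy) = {2, 5}, add states in Sat(busy) with some successor in Z. Z1 = {2, 3, 4, 5}; Z2 = {1, 2, 3, 4, 5}; fixed.
Sat(E[busy U ~busy]) = {1, 2, 3, 4, 5}

{1, 2, 3, 4, 5}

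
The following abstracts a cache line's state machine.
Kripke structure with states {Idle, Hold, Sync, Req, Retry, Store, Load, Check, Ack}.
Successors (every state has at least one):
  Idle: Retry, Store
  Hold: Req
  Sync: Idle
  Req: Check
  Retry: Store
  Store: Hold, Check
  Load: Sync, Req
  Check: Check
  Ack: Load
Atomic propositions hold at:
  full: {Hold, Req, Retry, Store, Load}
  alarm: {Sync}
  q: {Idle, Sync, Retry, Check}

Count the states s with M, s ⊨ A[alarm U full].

5

A[alarm U full]: least fixpoint, start Z0 = Sat(full) = {Hold, Req, Retry, Store, Load}, add states in Sat(alarm) with every successor in Z. Already a fixed point.
Sat(A[alarm U full]) = {Hold, Req, Retry, Store, Load}
|Sat(A[alarm U full])| = |{Hold, Req, Retry, Store, Load}| = 5.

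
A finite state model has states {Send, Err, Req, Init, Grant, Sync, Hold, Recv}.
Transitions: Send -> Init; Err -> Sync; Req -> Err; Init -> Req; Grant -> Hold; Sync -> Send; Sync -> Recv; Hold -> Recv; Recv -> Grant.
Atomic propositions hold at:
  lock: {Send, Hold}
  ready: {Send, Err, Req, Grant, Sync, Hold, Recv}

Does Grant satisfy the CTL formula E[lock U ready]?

Yes

E[lock U ready]: least fixpoint, start Z0 = Sat(ready) = {Send, Err, Req, Grant, Sync, Hold, Recv}, add states in Sat(lock) with some successor in Z. Already a fixed point.
Sat(E[lock U ready]) = {Send, Err, Req, Grant, Sync, Hold, Recv}
Grant ∈ Sat(E[lock U ready]) = {Send, Err, Req, Grant, Sync, Hold, Recv}, so the formula holds at Grant.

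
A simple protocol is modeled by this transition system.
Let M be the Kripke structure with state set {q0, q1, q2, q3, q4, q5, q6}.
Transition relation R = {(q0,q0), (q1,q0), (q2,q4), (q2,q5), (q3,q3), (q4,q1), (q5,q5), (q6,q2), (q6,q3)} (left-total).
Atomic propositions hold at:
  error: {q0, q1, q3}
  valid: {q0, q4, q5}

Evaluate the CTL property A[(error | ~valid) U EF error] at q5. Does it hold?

Sat(~valid) = {q1, q2, q3, q6}
Sat(error | ~valid) = {q0, q1, q2, q3, q6}
EF error: least fixpoint, start Z0 = {q0, q1, q3}, add states with some successor in Z. Z1 = {q0, q1, q3, q4, q6}; Z2 = {q0, q1, q2, q3, q4, q6}; fixed.
Sat(EF error) = {q0, q1, q2, q3, q4, q6}
A[(error | ~valid) U EF error]: least fixpoint, start Z0 = Sat(EF error) = {q0, q1, q2, q3, q4, q6}, add states in Sat(error | ~valid) with every successor in Z. Already a fixed point.
Sat(A[(error | ~valid) U EF error]) = {q0, q1, q2, q3, q4, q6}
q5 ∉ Sat(A[(error | ~valid) U EF error]) = {q0, q1, q2, q3, q4, q6}, so the formula does not hold at q5.

No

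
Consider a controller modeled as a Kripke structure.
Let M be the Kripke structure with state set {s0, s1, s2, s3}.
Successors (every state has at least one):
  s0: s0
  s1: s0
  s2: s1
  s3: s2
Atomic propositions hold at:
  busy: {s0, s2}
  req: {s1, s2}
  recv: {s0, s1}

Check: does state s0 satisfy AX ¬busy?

Sat(¬busy) = {s1, s3}
Sat(AX ¬busy) = {s : every successor in {s1, s3}} = {s2}
s0 ∉ Sat(AX ¬busy) = {s2}, so the formula does not hold at s0.

No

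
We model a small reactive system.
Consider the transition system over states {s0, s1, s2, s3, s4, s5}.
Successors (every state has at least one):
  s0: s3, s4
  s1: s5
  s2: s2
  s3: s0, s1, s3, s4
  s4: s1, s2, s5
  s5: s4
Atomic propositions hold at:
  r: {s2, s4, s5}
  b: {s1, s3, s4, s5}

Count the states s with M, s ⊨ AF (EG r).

4

EG r: greatest fixpoint, start Z0 = {s2, s4, s5}, keep only states in Sat with some successor in Z. Already a fixed point.
Sat(EG r) = {s2, s4, s5}
AF (EG r): least fixpoint, start Z0 = {s2, s4, s5}, add states with every successor in Z. Z1 = {s1, s2, s4, s5}; fixed.
Sat(AF (EG r)) = {s1, s2, s4, s5}
|Sat(AF (EG r))| = |{s1, s2, s4, s5}| = 4.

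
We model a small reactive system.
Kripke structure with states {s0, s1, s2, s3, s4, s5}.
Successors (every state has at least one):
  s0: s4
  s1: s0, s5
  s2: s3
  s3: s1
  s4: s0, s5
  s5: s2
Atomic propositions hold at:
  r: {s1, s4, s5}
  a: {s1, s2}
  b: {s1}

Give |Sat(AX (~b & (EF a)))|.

Sat(~b) = {s0, s2, s3, s4, s5}
EF a: least fixpoint, start Z0 = {s1, s2}, add states with some successor in Z. Z1 = {s1, s2, s3, s5}; Z2 = {s1, s2, s3, s4, s5}; Z3 = {s0, s1, s2, s3, s4, s5}; fixed.
Sat(EF a) = {s0, s1, s2, s3, s4, s5}
Sat(~b & (EF a)) = {s0, s2, s3, s4, s5}
Sat(AX (~b & (EF a))) = {s : every successor in {s0, s2, s3, s4, s5}} = {s0, s1, s2, s4, s5}
|Sat(AX (~b & (EF a)))| = |{s0, s1, s2, s4, s5}| = 5.

5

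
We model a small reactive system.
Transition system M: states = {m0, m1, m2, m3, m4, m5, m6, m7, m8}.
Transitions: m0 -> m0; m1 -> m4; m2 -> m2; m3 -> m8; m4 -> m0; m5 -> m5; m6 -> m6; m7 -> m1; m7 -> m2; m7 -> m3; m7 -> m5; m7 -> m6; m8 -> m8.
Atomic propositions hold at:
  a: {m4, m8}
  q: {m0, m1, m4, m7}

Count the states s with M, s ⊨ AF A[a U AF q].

4

AF q: least fixpoint, start Z0 = {m0, m1, m4, m7}, add states with every successor in Z. Already a fixed point.
Sat(AF q) = {m0, m1, m4, m7}
A[a U AF q]: least fixpoint, start Z0 = Sat(AF q) = {m0, m1, m4, m7}, add states in Sat(a) with every successor in Z. Already a fixed point.
Sat(A[a U AF q]) = {m0, m1, m4, m7}
AF A[a U AF q]: least fixpoint, start Z0 = {m0, m1, m4, m7}, add states with every successor in Z. Already a fixed point.
Sat(AF A[a U AF q]) = {m0, m1, m4, m7}
|Sat(AF A[a U AF q])| = |{m0, m1, m4, m7}| = 4.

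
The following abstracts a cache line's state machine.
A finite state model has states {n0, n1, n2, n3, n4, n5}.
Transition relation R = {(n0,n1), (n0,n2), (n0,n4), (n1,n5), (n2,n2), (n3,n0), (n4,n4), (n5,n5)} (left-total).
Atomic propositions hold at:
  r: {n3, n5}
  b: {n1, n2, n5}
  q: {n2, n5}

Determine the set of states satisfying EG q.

EG q: greatest fixpoint, start Z0 = {n2, n5}, keep only states in Sat with some successor in Z. Already a fixed point.
Sat(EG q) = {n2, n5}

{n2, n5}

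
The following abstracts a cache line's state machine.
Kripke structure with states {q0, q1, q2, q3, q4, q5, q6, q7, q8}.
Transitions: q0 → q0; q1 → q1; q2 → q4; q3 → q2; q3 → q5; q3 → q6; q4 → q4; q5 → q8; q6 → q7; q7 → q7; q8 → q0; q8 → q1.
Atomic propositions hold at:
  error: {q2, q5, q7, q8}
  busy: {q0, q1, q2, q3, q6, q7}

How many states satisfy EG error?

EG error: greatest fixpoint, start Z0 = {q2, q5, q7, q8}, keep only states in Sat with some successor in Z. Z1 = {q5, q7}; Z2 = {q7}; fixed.
Sat(EG error) = {q7}
|Sat(EG error)| = |{q7}| = 1.

1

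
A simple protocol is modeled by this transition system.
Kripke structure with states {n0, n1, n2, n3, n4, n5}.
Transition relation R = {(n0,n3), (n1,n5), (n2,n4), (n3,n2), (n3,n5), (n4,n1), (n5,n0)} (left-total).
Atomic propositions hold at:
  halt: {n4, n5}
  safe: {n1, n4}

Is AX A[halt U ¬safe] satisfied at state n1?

Sat(¬safe) = {n0, n2, n3, n5}
A[halt U ¬safe]: least fixpoint, start Z0 = Sat(¬safe) = {n0, n2, n3, n5}, add states in Sat(halt) with every successor in Z. Already a fixed point.
Sat(A[halt U ¬safe]) = {n0, n2, n3, n5}
Sat(AX A[halt U ¬safe]) = {s : every successor in {n0, n2, n3, n5}} = {n0, n1, n3, n5}
n1 ∈ Sat(AX A[halt U ¬safe]) = {n0, n1, n3, n5}, so the formula holds at n1.

Yes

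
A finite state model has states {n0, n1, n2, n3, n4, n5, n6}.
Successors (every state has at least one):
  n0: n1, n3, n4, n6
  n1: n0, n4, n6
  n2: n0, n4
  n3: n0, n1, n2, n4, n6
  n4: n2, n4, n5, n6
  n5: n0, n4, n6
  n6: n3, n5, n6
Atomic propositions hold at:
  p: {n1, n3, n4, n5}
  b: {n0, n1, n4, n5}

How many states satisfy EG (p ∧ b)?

3

Sat(p ∧ b) = {n1, n4, n5}
EG (p ∧ b): greatest fixpoint, start Z0 = {n1, n4, n5}, keep only states in Sat with some successor in Z. Already a fixed point.
Sat(EG (p ∧ b)) = {n1, n4, n5}
|Sat(EG (p ∧ b))| = |{n1, n4, n5}| = 3.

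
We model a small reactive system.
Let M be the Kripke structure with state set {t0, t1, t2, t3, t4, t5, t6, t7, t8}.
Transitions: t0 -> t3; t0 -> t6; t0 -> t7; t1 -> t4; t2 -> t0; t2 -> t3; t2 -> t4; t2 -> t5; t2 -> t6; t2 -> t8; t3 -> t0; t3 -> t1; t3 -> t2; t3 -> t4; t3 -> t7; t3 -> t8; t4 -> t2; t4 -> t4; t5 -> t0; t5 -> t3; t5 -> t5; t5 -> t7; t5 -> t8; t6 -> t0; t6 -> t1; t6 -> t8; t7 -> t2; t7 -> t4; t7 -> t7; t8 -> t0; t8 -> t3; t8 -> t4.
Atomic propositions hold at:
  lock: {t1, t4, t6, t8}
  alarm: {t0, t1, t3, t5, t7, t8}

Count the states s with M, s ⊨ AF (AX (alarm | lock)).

6

Sat(alarm | lock) = {t0, t1, t3, t4, t5, t6, t7, t8}
Sat(AX (alarm | lock)) = {s : every successor in {t0, t1, t3, t4, t5, t6, t7, t8}} = {t0, t1, t2, t5, t6, t8}
AF (AX (alarm | lock)): least fixpoint, start Z0 = {t0, t1, t2, t5, t6, t8}, add states with every successor in Z. Already a fixed point.
Sat(AF (AX (alarm | lock))) = {t0, t1, t2, t5, t6, t8}
|Sat(AF (AX (alarm | lock)))| = |{t0, t1, t2, t5, t6, t8}| = 6.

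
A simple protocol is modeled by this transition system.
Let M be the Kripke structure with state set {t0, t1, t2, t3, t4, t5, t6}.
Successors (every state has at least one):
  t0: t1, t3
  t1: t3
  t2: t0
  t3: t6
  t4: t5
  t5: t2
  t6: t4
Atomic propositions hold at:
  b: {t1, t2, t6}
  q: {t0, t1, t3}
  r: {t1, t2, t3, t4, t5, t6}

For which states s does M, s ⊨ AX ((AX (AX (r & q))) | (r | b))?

Sat(r & q) = {t1, t3}
Sat(AX (r & q)) = {s : every successor in {t1, t3}} = {t0, t1}
Sat(AX (AX (r & q))) = {s : every successor in {t0, t1}} = {t2}
Sat(r | b) = {t1, t2, t3, t4, t5, t6}
Sat((AX (AX (r & q))) | (r | b)) = {t1, t2, t3, t4, t5, t6}
Sat(AX ((AX (AX (r & q))) | (r | b))) = {s : every successor in {t1, t2, t3, t4, t5, t6}} = {t0, t1, t3, t4, t5, t6}

{t0, t1, t3, t4, t5, t6}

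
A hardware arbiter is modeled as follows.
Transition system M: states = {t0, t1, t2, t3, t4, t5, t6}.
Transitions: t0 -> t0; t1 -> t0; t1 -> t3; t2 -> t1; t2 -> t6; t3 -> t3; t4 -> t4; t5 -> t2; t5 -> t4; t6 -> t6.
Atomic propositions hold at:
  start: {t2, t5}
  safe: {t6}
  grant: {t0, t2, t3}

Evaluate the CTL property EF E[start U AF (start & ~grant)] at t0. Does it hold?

Sat(~grant) = {t1, t4, t5, t6}
Sat(start & ~grant) = {t5}
AF (start & ~grant): least fixpoint, start Z0 = {t5}, add states with every successor in Z. Already a fixed point.
Sat(AF (start & ~grant)) = {t5}
E[start U AF (start & ~grant)]: least fixpoint, start Z0 = Sat(AF (start & ~grant)) = {t5}, add states in Sat(start) with some successor in Z. Already a fixed point.
Sat(E[start U AF (start & ~grant)]) = {t5}
EF E[start U AF (start & ~grant)]: least fixpoint, start Z0 = {t5}, add states with some successor in Z. Already a fixed point.
Sat(EF E[start U AF (start & ~grant)]) = {t5}
t0 ∉ Sat(EF E[start U AF (start & ~grant)]) = {t5}, so the formula does not hold at t0.

No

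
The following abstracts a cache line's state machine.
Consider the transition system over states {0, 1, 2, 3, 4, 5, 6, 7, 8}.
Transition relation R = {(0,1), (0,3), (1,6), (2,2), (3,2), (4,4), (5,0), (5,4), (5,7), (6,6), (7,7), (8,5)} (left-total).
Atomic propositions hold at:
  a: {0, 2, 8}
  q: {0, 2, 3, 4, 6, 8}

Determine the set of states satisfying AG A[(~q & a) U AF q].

Sat(~q) = {1, 5, 7}
Sat(~q & a) = ∅
AF q: least fixpoint, start Z0 = {0, 2, 3, 4, 6, 8}, add states with every successor in Z. Z1 = {0, 1, 2, 3, 4, 6, 8}; fixed.
Sat(AF q) = {0, 1, 2, 3, 4, 6, 8}
A[(~q & a) U AF q]: least fixpoint, start Z0 = Sat(AF q) = {0, 1, 2, 3, 4, 6, 8}, add states in Sat(~q & a) with every successor in Z. Already a fixed point.
Sat(A[(~q & a) U AF q]) = {0, 1, 2, 3, 4, 6, 8}
AG A[(~q & a) U AF q]: greatest fixpoint, start Z0 = {0, 1, 2, 3, 4, 6, 8}, keep only states in Sat with every successor in Z. Z1 = {0, 1, 2, 3, 4, 6}; fixed.
Sat(AG A[(~q & a) U AF q]) = {0, 1, 2, 3, 4, 6}

{0, 1, 2, 3, 4, 6}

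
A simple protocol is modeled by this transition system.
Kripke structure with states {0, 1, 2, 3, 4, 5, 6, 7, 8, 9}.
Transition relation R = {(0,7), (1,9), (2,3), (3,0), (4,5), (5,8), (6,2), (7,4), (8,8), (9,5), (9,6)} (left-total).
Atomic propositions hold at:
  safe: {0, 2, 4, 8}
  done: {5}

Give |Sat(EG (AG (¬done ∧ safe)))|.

Sat(¬done) = {0, 1, 2, 3, 4, 6, 7, 8, 9}
Sat(¬done ∧ safe) = {0, 2, 4, 8}
AG (¬done ∧ safe): greatest fixpoint, start Z0 = {0, 2, 4, 8}, keep only states in Sat with every successor in Z. Z1 = {8}; fixed.
Sat(AG (¬done ∧ safe)) = {8}
EG (AG (¬done ∧ safe)): greatest fixpoint, start Z0 = {8}, keep only states in Sat with some successor in Z. Already a fixed point.
Sat(EG (AG (¬done ∧ safe))) = {8}
|Sat(EG (AG (¬done ∧ safe)))| = |{8}| = 1.

1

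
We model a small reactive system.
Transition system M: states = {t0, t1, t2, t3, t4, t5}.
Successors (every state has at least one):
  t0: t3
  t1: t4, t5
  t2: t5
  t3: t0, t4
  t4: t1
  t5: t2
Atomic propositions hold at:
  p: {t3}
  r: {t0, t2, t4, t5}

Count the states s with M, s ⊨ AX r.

Sat(AX r) = {s : every successor in {t0, t2, t4, t5}} = {t1, t2, t3, t5}
|Sat(AX r)| = |{t1, t2, t3, t5}| = 4.

4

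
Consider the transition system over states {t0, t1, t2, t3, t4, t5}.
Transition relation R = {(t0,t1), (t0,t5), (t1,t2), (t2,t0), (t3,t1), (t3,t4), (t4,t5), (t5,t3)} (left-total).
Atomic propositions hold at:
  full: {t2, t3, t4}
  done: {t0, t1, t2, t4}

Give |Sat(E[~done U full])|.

Sat(~done) = {t3, t5}
E[~done U full]: least fixpoint, start Z0 = Sat(full) = {t2, t3, t4}, add states in Sat(~done) with some successor in Z. Z1 = {t2, t3, t4, t5}; fixed.
Sat(E[~done U full]) = {t2, t3, t4, t5}
|Sat(E[~done U full])| = |{t2, t3, t4, t5}| = 4.

4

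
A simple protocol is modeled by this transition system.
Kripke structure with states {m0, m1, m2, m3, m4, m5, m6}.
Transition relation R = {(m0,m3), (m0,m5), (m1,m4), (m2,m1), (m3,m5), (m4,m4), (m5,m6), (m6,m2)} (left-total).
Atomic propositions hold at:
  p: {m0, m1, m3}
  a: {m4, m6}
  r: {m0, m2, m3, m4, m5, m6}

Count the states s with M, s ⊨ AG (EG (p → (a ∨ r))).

1

Sat(a ∨ r) = {m0, m2, m3, m4, m5, m6}
Sat(p → (a ∨ r)) = {m0, m2, m3, m4, m5, m6}
EG (p → (a ∨ r)): greatest fixpoint, start Z0 = {m0, m2, m3, m4, m5, m6}, keep only states in Sat with some successor in Z. Z1 = {m0, m3, m4, m5, m6}; Z2 = {m0, m3, m4, m5}; Z3 = {m0, m3, m4}; Z4 = {m0, m4}; Z5 = {m4}; fixed.
Sat(EG (p → (a ∨ r))) = {m4}
AG (EG (p → (a ∨ r))): greatest fixpoint, start Z0 = {m4}, keep only states in Sat with every successor in Z. Already a fixed point.
Sat(AG (EG (p → (a ∨ r)))) = {m4}
|Sat(AG (EG (p → (a ∨ r))))| = |{m4}| = 1.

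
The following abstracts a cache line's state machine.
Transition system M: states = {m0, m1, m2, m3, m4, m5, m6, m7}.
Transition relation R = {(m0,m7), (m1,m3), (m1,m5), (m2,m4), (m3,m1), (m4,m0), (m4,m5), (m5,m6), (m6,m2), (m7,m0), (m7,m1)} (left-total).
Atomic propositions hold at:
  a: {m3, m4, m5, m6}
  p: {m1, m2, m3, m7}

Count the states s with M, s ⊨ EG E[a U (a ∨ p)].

7

Sat(a ∨ p) = {m1, m2, m3, m4, m5, m6, m7}
E[a U (a ∨ p)]: least fixpoint, start Z0 = Sat((a ∨ p)) = {m1, m2, m3, m4, m5, m6, m7}, add states in Sat(a) with some successor in Z. Already a fixed point.
Sat(E[a U (a ∨ p)]) = {m1, m2, m3, m4, m5, m6, m7}
EG E[a U (a ∨ p)]: greatest fixpoint, start Z0 = {m1, m2, m3, m4, m5, m6, m7}, keep only states in Sat with some successor in Z. Already a fixed point.
Sat(EG E[a U (a ∨ p)]) = {m1, m2, m3, m4, m5, m6, m7}
|Sat(EG E[a U (a ∨ p)])| = |{m1, m2, m3, m4, m5, m6, m7}| = 7.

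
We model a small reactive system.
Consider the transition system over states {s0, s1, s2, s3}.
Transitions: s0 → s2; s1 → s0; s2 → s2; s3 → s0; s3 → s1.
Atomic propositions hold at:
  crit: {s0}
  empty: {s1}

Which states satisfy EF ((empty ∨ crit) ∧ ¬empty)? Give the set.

Sat(empty ∨ crit) = {s0, s1}
Sat(¬empty) = {s0, s2, s3}
Sat((empty ∨ crit) ∧ ¬empty) = {s0}
EF ((empty ∨ crit) ∧ ¬empty): least fixpoint, start Z0 = {s0}, add states with some successor in Z. Z1 = {s0, s1, s3}; fixed.
Sat(EF ((empty ∨ crit) ∧ ¬empty)) = {s0, s1, s3}

{s0, s1, s3}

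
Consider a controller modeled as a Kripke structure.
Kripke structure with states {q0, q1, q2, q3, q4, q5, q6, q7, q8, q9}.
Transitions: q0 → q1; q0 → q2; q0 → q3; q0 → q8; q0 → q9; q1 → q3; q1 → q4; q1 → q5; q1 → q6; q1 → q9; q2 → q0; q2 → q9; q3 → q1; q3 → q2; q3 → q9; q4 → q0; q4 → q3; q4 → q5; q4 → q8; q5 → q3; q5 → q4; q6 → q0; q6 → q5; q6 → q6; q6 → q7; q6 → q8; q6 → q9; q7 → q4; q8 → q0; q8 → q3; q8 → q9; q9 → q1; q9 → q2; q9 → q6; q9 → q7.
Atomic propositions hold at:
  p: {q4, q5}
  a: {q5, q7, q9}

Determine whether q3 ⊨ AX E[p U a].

E[p U a]: least fixpoint, start Z0 = Sat(a) = {q5, q7, q9}, add states in Sat(p) with some successor in Z. Z1 = {q4, q5, q7, q9}; fixed.
Sat(E[p U a]) = {q4, q5, q7, q9}
Sat(AX E[p U a]) = {s : every successor in {q4, q5, q7, q9}} = {q7}
q3 ∉ Sat(AX E[p U a]) = {q7}, so the formula does not hold at q3.

No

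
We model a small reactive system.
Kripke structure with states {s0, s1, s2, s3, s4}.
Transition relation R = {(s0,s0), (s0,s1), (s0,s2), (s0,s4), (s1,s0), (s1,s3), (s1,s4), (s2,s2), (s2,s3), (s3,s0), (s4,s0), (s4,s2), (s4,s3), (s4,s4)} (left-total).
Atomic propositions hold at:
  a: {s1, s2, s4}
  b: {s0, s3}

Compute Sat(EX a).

{s0, s1, s2, s4}

Sat(EX a) = {s : some successor in {s1, s2, s4}} = {s0, s1, s2, s4}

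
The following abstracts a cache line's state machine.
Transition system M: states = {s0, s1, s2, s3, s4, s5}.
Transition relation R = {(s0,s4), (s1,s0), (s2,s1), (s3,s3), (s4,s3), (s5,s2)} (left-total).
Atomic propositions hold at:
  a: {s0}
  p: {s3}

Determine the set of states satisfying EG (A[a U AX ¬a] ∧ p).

Sat(¬a) = {s1, s2, s3, s4, s5}
Sat(AX ¬a) = {s : every successor in {s1, s2, s3, s4, s5}} = {s0, s2, s3, s4, s5}
A[a U AX ¬a]: least fixpoint, start Z0 = Sat(AX ¬a) = {s0, s2, s3, s4, s5}, add states in Sat(a) with every successor in Z. Already a fixed point.
Sat(A[a U AX ¬a]) = {s0, s2, s3, s4, s5}
Sat(A[a U AX ¬a] ∧ p) = {s3}
EG (A[a U AX ¬a] ∧ p): greatest fixpoint, start Z0 = {s3}, keep only states in Sat with some successor in Z. Already a fixed point.
Sat(EG (A[a U AX ¬a] ∧ p)) = {s3}

{s3}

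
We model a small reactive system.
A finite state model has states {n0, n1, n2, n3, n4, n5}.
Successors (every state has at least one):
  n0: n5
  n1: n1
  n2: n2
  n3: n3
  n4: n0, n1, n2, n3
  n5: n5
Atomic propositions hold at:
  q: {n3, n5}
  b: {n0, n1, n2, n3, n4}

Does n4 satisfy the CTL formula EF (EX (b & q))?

Sat(b & q) = {n3}
Sat(EX (b & q)) = {s : some successor in {n3}} = {n3, n4}
EF (EX (b & q)): least fixpoint, start Z0 = {n3, n4}, add states with some successor in Z. Already a fixed point.
Sat(EF (EX (b & q))) = {n3, n4}
n4 ∈ Sat(EF (EX (b & q))) = {n3, n4}, so the formula holds at n4.

Yes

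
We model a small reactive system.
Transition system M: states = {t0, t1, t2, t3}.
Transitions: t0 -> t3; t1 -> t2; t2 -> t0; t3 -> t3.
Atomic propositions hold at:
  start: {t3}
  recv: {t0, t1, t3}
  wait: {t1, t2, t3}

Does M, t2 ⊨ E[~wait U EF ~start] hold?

Sat(~wait) = {t0}
Sat(~start) = {t0, t1, t2}
EF ~start: least fixpoint, start Z0 = {t0, t1, t2}, add states with some successor in Z. Already a fixed point.
Sat(EF ~start) = {t0, t1, t2}
E[~wait U EF ~start]: least fixpoint, start Z0 = Sat(EF ~start) = {t0, t1, t2}, add states in Sat(~wait) with some successor in Z. Already a fixed point.
Sat(E[~wait U EF ~start]) = {t0, t1, t2}
t2 ∈ Sat(E[~wait U EF ~start]) = {t0, t1, t2}, so the formula holds at t2.

Yes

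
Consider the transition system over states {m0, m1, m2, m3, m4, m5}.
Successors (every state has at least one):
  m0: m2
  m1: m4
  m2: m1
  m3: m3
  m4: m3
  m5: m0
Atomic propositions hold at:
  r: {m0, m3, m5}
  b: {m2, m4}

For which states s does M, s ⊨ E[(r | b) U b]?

{m0, m2, m4, m5}

Sat(r | b) = {m0, m2, m3, m4, m5}
E[(r | b) U b]: least fixpoint, start Z0 = Sat(b) = {m2, m4}, add states in Sat(r | b) with some successor in Z. Z1 = {m0, m2, m4}; Z2 = {m0, m2, m4, m5}; fixed.
Sat(E[(r | b) U b]) = {m0, m2, m4, m5}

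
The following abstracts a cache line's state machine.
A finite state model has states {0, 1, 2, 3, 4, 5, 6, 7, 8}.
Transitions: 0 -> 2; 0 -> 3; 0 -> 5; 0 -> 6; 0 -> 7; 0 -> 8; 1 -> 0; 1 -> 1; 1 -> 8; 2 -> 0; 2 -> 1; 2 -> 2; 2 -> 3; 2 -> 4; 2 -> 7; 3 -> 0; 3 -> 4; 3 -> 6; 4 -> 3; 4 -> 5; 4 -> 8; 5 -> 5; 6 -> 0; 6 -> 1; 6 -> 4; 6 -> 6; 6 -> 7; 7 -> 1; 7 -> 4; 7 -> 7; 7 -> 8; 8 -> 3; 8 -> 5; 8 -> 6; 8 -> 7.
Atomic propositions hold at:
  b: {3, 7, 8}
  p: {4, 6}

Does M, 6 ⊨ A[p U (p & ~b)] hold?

Yes

Sat(~b) = {0, 1, 2, 4, 5, 6}
Sat(p & ~b) = {4, 6}
A[p U (p & ~b)]: least fixpoint, start Z0 = Sat((p & ~b)) = {4, 6}, add states in Sat(p) with every successor in Z. Already a fixed point.
Sat(A[p U (p & ~b)]) = {4, 6}
6 ∈ Sat(A[p U (p & ~b)]) = {4, 6}, so the formula holds at 6.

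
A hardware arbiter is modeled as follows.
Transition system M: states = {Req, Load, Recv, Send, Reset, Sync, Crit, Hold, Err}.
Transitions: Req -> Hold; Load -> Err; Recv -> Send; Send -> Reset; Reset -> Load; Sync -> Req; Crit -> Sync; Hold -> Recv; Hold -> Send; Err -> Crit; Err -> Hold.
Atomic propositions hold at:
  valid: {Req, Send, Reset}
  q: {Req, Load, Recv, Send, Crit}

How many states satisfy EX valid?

4

Sat(EX valid) = {s : some successor in {Req, Send, Reset}} = {Recv, Send, Sync, Hold}
|Sat(EX valid)| = |{Recv, Send, Sync, Hold}| = 4.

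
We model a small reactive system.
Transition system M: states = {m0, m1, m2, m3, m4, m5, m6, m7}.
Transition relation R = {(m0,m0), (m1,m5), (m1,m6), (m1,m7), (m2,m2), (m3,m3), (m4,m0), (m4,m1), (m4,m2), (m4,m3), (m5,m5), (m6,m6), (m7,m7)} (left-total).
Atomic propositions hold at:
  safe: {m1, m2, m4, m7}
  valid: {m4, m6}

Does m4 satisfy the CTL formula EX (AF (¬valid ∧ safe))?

Yes

Sat(¬valid) = {m0, m1, m2, m3, m5, m7}
Sat(¬valid ∧ safe) = {m1, m2, m7}
AF (¬valid ∧ safe): least fixpoint, start Z0 = {m1, m2, m7}, add states with every successor in Z. Already a fixed point.
Sat(AF (¬valid ∧ safe)) = {m1, m2, m7}
Sat(EX (AF (¬valid ∧ safe))) = {s : some successor in {m1, m2, m7}} = {m1, m2, m4, m7}
m4 ∈ Sat(EX (AF (¬valid ∧ safe))) = {m1, m2, m4, m7}, so the formula holds at m4.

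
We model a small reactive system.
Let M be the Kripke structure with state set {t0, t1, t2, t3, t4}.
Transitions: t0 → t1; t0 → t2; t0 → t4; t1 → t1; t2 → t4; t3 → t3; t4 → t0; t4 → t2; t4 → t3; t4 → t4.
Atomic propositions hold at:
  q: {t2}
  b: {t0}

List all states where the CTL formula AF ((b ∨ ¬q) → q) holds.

{t2}

Sat(¬q) = {t0, t1, t3, t4}
Sat(b ∨ ¬q) = {t0, t1, t3, t4}
Sat((b ∨ ¬q) → q) = {t2}
AF ((b ∨ ¬q) → q): least fixpoint, start Z0 = {t2}, add states with every successor in Z. Already a fixed point.
Sat(AF ((b ∨ ¬q) → q)) = {t2}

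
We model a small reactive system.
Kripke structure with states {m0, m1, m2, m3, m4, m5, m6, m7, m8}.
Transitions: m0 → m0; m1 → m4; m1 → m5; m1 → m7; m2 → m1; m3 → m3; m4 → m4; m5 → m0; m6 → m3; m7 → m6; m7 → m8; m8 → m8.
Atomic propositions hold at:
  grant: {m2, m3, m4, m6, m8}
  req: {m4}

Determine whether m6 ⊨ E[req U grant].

Yes

E[req U grant]: least fixpoint, start Z0 = Sat(grant) = {m2, m3, m4, m6, m8}, add states in Sat(req) with some successor in Z. Already a fixed point.
Sat(E[req U grant]) = {m2, m3, m4, m6, m8}
m6 ∈ Sat(E[req U grant]) = {m2, m3, m4, m6, m8}, so the formula holds at m6.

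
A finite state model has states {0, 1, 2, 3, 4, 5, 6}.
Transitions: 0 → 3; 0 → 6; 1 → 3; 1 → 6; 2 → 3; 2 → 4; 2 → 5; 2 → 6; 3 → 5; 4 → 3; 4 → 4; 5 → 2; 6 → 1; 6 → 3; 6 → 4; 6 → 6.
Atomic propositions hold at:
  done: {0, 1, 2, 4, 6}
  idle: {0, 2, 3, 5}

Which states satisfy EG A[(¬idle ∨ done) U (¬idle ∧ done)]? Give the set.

{1, 4, 6}

Sat(¬idle) = {1, 4, 6}
Sat(¬idle ∨ done) = {0, 1, 2, 4, 6}
Sat(¬idle ∧ done) = {1, 4, 6}
A[(¬idle ∨ done) U (¬idle ∧ done)]: least fixpoint, start Z0 = Sat((¬idle ∧ done)) = {1, 4, 6}, add states in Sat(¬idle ∨ done) with every successor in Z. Already a fixed point.
Sat(A[(¬idle ∨ done) U (¬idle ∧ done)]) = {1, 4, 6}
EG A[(¬idle ∨ done) U (¬idle ∧ done)]: greatest fixpoint, start Z0 = {1, 4, 6}, keep only states in Sat with some successor in Z. Already a fixed point.
Sat(EG A[(¬idle ∨ done) U (¬idle ∧ done)]) = {1, 4, 6}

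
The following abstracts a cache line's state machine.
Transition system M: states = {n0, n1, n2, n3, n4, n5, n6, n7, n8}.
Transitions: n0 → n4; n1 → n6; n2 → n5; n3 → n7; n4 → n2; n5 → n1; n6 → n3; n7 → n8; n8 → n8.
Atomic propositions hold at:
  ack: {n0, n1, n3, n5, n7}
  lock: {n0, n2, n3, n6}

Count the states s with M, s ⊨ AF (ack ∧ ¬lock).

8

Sat(¬lock) = {n1, n4, n5, n7, n8}
Sat(ack ∧ ¬lock) = {n1, n5, n7}
AF (ack ∧ ¬lock): least fixpoint, start Z0 = {n1, n5, n7}, add states with every successor in Z. Z1 = {n1, n2, n3, n5, n7}; Z2 = {n1, n2, n3, n4, n5, n6, n7}; Z3 = {n0, n1, n2, n3, n4, n5, n6, n7}; fixed.
Sat(AF (ack ∧ ¬lock)) = {n0, n1, n2, n3, n4, n5, n6, n7}
|Sat(AF (ack ∧ ¬lock))| = |{n0, n1, n2, n3, n4, n5, n6, n7}| = 8.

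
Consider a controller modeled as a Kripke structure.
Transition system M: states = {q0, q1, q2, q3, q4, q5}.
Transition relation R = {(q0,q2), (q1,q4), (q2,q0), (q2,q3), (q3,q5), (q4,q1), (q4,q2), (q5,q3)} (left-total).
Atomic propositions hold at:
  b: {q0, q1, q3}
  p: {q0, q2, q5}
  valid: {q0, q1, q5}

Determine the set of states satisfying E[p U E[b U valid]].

{q0, q1, q2, q3, q5}

E[b U valid]: least fixpoint, start Z0 = Sat(valid) = {q0, q1, q5}, add states in Sat(b) with some successor in Z. Z1 = {q0, q1, q3, q5}; fixed.
Sat(E[b U valid]) = {q0, q1, q3, q5}
E[p U E[b U valid]]: least fixpoint, start Z0 = Sat(E[b U valid]) = {q0, q1, q3, q5}, add states in Sat(p) with some successor in Z. Z1 = {q0, q1, q2, q3, q5}; fixed.
Sat(E[p U E[b U valid]]) = {q0, q1, q2, q3, q5}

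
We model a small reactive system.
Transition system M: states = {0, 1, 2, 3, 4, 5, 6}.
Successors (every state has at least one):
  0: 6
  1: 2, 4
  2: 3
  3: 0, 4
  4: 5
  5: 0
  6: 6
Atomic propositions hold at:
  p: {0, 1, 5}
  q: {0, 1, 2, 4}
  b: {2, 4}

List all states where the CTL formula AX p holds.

{4, 5}

Sat(AX p) = {s : every successor in {0, 1, 5}} = {4, 5}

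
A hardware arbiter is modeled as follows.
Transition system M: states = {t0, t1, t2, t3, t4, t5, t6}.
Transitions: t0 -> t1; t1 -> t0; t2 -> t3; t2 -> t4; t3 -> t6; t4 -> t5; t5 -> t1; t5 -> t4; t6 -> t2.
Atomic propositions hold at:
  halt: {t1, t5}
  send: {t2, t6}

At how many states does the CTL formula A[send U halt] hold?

A[send U halt]: least fixpoint, start Z0 = Sat(halt) = {t1, t5}, add states in Sat(send) with every successor in Z. Already a fixed point.
Sat(A[send U halt]) = {t1, t5}
|Sat(A[send U halt])| = |{t1, t5}| = 2.

2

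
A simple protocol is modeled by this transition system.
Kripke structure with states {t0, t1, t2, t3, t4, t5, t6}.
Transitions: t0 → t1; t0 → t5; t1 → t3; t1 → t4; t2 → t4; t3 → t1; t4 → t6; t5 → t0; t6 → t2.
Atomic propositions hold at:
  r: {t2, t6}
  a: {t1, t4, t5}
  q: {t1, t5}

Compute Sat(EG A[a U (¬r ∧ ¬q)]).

{t0, t1, t3, t5}

Sat(¬r) = {t0, t1, t3, t4, t5}
Sat(¬q) = {t0, t2, t3, t4, t6}
Sat(¬r ∧ ¬q) = {t0, t3, t4}
A[a U (¬r ∧ ¬q)]: least fixpoint, start Z0 = Sat((¬r ∧ ¬q)) = {t0, t3, t4}, add states in Sat(a) with every successor in Z. Z1 = {t0, t1, t3, t4, t5}; fixed.
Sat(A[a U (¬r ∧ ¬q)]) = {t0, t1, t3, t4, t5}
EG A[a U (¬r ∧ ¬q)]: greatest fixpoint, start Z0 = {t0, t1, t3, t4, t5}, keep only states in Sat with some successor in Z. Z1 = {t0, t1, t3, t5}; fixed.
Sat(EG A[a U (¬r ∧ ¬q)]) = {t0, t1, t3, t5}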